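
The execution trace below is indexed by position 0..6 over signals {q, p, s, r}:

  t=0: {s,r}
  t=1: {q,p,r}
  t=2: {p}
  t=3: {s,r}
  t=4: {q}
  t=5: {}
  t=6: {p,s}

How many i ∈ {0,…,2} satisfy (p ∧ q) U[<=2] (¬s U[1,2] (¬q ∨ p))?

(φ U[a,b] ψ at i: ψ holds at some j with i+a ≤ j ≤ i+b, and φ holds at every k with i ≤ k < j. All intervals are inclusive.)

Evaluate at each i in [0,2]:
  i=0: ✗ (lhs fails at k=0 before rhs at j=1)
  i=1: ✓ (rhs at j=1)
  i=2: ✓ (rhs at j=2)
Positions where it holds: {1, 2} → 2.

2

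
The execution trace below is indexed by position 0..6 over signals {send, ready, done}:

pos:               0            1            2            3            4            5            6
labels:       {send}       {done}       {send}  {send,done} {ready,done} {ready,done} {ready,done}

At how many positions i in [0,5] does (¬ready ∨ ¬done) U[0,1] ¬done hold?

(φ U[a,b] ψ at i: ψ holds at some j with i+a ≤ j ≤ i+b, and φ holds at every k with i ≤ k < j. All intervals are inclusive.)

3

Evaluate at each i in [0,5]:
  i=0: ✓ (rhs at j=0)
  i=1: ✓ (rhs at j=2; lhs holds on [1,1])
  i=2: ✓ (rhs at j=2)
  i=3: ✗ (no rhs in [3,4])
  i=4: ✗ (no rhs in [4,5])
  i=5: ✗ (no rhs in [5,6])
Positions where it holds: {0, 1, 2} → 3.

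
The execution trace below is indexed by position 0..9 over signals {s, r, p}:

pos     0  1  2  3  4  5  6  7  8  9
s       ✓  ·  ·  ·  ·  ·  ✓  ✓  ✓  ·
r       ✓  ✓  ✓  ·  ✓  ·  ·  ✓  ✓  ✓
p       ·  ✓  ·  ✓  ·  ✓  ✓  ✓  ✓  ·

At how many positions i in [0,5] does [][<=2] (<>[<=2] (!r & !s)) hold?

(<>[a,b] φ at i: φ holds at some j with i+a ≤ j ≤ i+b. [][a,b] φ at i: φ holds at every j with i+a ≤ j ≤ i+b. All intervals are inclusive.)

3

Evaluate at each i in [0,5]:
  i=0: ✗ (fails at j=0)
  i=1: ✓ (all of [1,3])
  i=2: ✓ (all of [2,4])
  i=3: ✓ (all of [3,5])
  i=4: ✗ (fails at j=6)
  i=5: ✗ (fails at j=6)
Positions where it holds: {1, 2, 3} → 3.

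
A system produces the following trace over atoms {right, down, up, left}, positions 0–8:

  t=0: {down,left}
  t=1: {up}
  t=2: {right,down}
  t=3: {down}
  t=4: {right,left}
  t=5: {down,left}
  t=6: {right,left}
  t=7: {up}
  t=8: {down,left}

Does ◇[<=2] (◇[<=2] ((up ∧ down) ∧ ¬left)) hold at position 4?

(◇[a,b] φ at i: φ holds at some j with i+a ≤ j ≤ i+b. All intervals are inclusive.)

Does not hold

Check ◇[<=2] ((up ∧ down) ∧ ¬left) at each j in [4,6]:
  j=4: fails (none in [4,6])
  j=5: fails (none in [5,7])
  j=6: fails (none in [6,8])
No position in the window satisfies it → formula fails.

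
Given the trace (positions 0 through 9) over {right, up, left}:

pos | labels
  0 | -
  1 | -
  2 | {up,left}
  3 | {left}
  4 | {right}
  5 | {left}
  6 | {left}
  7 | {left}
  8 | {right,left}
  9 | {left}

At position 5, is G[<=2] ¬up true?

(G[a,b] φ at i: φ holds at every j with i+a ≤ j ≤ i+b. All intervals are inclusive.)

Yes

Check ¬up at every j in [5,7]:
  j=5: true
  j=6: true
  j=7: true
All positions satisfy it → formula holds.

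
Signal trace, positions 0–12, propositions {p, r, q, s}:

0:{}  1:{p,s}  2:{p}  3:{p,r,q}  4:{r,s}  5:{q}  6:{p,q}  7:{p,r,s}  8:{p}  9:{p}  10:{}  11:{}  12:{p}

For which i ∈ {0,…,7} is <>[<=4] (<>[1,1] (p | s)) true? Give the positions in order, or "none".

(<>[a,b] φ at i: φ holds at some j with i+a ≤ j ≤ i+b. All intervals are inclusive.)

0, 1, 2, 3, 4, 5, 6, 7

Evaluate at each i in [0,7]:
  i=0: ✓ (witness j=0)
  i=1: ✓ (witness j=1)
  i=2: ✓ (witness j=2)
  i=3: ✓ (witness j=3)
  i=4: ✓ (witness j=5)
  i=5: ✓ (witness j=5)
  i=6: ✓ (witness j=6)
  i=7: ✓ (witness j=7)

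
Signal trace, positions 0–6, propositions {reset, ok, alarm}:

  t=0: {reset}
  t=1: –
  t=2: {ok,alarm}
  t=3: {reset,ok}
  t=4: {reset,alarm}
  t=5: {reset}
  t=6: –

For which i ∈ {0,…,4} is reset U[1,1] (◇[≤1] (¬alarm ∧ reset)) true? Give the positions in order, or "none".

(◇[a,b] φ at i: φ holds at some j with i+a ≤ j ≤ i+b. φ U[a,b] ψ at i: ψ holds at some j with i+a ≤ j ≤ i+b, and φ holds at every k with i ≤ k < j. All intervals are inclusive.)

3, 4

Evaluate at each i in [0,4]:
  i=0: ✗ (no rhs in [1,1])
  i=1: ✗ (lhs fails at k=1 before rhs at j=2)
  i=2: ✗ (lhs fails at k=2 before rhs at j=3)
  i=3: ✓ (rhs at j=4; lhs holds on [3,3])
  i=4: ✓ (rhs at j=5; lhs holds on [4,4])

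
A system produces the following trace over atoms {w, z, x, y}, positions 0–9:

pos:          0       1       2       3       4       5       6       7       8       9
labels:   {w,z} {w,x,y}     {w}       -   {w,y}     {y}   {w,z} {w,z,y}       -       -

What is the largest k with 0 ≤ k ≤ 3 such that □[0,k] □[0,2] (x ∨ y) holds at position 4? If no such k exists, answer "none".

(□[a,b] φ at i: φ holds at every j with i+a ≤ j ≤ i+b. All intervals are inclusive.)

none

□[0,2] (x ∨ y) must hold from j=4 onward; find where it first fails.
  j=4: fails → no k works.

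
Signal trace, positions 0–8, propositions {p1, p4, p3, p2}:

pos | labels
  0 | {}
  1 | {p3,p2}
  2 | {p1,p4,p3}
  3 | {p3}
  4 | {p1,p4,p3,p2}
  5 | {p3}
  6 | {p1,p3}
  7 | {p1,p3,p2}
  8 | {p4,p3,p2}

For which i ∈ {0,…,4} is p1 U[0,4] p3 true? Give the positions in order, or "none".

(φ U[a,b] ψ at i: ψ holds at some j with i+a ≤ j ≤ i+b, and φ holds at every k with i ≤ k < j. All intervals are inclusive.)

1, 2, 3, 4

Evaluate at each i in [0,4]:
  i=0: ✗ (lhs fails at k=0 before rhs at j=1)
  i=1: ✓ (rhs at j=1)
  i=2: ✓ (rhs at j=2)
  i=3: ✓ (rhs at j=3)
  i=4: ✓ (rhs at j=4)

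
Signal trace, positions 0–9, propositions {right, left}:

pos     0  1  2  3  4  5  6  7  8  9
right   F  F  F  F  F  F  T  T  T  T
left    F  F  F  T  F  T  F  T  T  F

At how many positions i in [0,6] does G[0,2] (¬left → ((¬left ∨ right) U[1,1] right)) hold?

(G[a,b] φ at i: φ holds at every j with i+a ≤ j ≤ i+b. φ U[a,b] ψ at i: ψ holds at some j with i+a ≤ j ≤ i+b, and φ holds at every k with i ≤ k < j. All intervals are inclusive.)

2

Evaluate at each i in [0,6]:
  i=0: ✗ (fails at j=0)
  i=1: ✗ (fails at j=1)
  i=2: ✗ (fails at j=2)
  i=3: ✗ (fails at j=4)
  i=4: ✗ (fails at j=4)
  i=5: ✓ (all of [5,7])
  i=6: ✓ (all of [6,8])
Positions where it holds: {5, 6} → 2.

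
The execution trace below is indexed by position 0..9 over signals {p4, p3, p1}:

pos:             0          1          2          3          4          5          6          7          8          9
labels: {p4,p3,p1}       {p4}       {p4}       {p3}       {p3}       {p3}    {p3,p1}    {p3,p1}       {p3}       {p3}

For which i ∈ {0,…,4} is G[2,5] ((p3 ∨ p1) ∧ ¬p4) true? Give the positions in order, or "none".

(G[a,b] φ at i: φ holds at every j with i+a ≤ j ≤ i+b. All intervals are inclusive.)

1, 2, 3, 4

Evaluate at each i in [0,4]:
  i=0: ✗ (fails at j=2)
  i=1: ✓ (all of [3,6])
  i=2: ✓ (all of [4,7])
  i=3: ✓ (all of [5,8])
  i=4: ✓ (all of [6,9])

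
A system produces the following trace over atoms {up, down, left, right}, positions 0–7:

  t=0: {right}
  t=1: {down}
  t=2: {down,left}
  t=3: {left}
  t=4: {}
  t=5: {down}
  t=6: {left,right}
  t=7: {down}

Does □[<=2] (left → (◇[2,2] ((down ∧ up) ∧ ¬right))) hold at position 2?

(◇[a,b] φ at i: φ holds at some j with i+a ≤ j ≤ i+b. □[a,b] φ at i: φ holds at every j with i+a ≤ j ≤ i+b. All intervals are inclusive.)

No

Check (left → (◇[2,2] ((down ∧ up) ∧ ¬right))) at every j in [2,4]:
  j=2: antecedent true; consequent fails (none in [4,4]) → ✗
  j=3: antecedent true; consequent fails (none in [5,5]) → ✗
  j=4: antecedent false → ✓
Fails at j=2 → formula fails.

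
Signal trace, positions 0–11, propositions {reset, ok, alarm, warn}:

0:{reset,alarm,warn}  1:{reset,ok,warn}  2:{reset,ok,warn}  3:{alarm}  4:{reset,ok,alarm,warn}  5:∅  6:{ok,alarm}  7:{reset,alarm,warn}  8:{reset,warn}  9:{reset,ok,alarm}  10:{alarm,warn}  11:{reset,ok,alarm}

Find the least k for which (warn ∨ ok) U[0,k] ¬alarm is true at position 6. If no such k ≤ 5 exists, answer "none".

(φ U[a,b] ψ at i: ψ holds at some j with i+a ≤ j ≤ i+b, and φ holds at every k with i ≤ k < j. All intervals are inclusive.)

Need earliest j ≥ 6 with ¬alarm, and (warn ∨ ok) at every k in [6,j-1].
  j=6: rhs fails.
  j=7: rhs fails.
  j=8: rhs holds; lhs holds on [6,7]. k = 2.

2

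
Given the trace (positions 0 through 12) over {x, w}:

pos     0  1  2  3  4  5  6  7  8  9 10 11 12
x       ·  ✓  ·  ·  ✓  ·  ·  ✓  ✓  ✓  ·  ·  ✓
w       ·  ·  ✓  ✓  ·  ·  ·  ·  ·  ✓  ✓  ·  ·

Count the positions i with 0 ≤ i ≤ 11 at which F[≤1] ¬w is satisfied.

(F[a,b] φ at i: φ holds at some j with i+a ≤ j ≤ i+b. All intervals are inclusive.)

Evaluate at each i in [0,11]:
  i=0: ✓ (witness j=0)
  i=1: ✓ (witness j=1)
  i=2: ✗ (none in [2,3])
  i=3: ✓ (witness j=4)
  i=4: ✓ (witness j=4)
  i=5: ✓ (witness j=5)
  i=6: ✓ (witness j=6)
  i=7: ✓ (witness j=7)
  i=8: ✓ (witness j=8)
  i=9: ✗ (none in [9,10])
  i=10: ✓ (witness j=11)
  i=11: ✓ (witness j=11)
Positions where it holds: {0, 1, 3, 4, 5, 6, 7, 8, 10, 11} → 10.

10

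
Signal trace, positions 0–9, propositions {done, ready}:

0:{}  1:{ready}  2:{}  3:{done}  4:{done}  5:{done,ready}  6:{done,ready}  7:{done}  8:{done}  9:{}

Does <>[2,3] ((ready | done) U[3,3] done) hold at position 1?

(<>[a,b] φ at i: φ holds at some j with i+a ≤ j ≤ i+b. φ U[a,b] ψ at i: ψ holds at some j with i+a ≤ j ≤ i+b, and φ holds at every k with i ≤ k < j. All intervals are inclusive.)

Check ((ready | done) U[3,3] done) at each j in [3,4]:
  j=3: holds
  j=4: holds
Found at j=3 → formula holds.

Yes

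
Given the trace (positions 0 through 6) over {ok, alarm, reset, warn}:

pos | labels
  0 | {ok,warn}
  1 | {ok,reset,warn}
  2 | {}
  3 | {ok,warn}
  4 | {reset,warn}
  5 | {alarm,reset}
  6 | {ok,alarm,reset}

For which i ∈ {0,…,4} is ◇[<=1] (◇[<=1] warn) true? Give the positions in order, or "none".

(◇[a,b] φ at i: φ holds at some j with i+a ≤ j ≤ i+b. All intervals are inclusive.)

Evaluate at each i in [0,4]:
  i=0: ✓ (witness j=0)
  i=1: ✓ (witness j=1)
  i=2: ✓ (witness j=2)
  i=3: ✓ (witness j=3)
  i=4: ✓ (witness j=4)

0, 1, 2, 3, 4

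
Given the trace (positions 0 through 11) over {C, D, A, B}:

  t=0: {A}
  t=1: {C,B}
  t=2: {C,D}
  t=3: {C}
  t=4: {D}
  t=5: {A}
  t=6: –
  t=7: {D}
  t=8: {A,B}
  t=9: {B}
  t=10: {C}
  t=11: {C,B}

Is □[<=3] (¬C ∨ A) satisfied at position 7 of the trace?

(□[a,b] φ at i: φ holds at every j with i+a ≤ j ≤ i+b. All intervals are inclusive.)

Does not hold

Check (¬C ∨ A) at every j in [7,10]:
  j=7: true
  j=8: true
  j=9: true
  j=10: false
Fails at j=10 → formula fails.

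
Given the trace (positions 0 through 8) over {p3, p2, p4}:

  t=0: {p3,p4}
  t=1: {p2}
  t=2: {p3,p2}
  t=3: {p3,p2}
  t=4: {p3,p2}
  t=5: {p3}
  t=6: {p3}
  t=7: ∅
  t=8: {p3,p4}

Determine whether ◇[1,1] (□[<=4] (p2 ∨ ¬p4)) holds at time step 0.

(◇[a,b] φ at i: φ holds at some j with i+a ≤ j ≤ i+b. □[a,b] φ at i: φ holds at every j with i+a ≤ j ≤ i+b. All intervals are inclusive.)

Check □[<=4] (p2 ∨ ¬p4) at each j in [1,1]:
  j=1: holds on [1,5]
Found at j=1 → formula holds.

Yes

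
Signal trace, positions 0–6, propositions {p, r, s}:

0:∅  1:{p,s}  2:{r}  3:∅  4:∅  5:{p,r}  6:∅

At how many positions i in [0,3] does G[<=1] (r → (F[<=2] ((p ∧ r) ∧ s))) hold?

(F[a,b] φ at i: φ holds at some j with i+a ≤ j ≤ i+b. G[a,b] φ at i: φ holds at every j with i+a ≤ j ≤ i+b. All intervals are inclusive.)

2

Evaluate at each i in [0,3]:
  i=0: ✓ (all of [0,1])
  i=1: ✗ (fails at j=2)
  i=2: ✗ (fails at j=2)
  i=3: ✓ (all of [3,4])
Positions where it holds: {0, 3} → 2.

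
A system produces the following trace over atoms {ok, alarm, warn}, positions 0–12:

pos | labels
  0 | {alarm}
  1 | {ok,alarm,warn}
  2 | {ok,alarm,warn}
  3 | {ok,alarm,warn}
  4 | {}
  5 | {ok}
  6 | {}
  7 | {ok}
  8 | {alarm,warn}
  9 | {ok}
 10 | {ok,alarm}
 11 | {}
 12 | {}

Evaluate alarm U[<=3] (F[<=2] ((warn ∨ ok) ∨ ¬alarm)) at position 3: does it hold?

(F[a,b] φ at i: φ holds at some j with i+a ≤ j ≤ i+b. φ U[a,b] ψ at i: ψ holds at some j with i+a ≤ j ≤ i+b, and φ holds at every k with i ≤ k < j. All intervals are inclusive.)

Yes

Need some j in [3,6] with F[<=2] ((warn ∨ ok) ∨ ¬alarm), and alarm at every k in [3,j-1].
  j=3: F[<=2] ((warn ∨ ok) ∨ ¬alarm) holds; no prefix to check → satisfied.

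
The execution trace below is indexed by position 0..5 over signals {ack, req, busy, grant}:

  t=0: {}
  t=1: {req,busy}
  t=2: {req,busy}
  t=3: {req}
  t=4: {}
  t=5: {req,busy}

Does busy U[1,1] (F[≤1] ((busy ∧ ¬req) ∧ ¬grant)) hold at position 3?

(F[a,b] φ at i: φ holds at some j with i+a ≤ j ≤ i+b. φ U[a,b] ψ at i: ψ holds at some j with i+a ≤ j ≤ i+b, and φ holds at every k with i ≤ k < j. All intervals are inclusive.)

Need some j in [4,4] with F[≤1] ((busy ∧ ¬req) ∧ ¬grant), and busy at every k in [3,j-1].
  j=4: F[≤1] ((busy ∧ ¬req) ∧ ¬grant) — fails (none in [4,5]).
No j in the window works → until fails.

No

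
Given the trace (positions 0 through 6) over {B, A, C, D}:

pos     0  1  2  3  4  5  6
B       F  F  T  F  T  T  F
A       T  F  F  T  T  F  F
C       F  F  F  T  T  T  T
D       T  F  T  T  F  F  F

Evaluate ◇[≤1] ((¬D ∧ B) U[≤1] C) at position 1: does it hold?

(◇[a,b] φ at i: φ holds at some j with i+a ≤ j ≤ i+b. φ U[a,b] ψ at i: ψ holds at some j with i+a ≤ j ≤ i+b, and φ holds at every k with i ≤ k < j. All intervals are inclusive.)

False

Check ((¬D ∧ B) U[≤1] C) at each j in [1,2]:
  j=1: fails
  j=2: fails
No position in the window satisfies it → formula fails.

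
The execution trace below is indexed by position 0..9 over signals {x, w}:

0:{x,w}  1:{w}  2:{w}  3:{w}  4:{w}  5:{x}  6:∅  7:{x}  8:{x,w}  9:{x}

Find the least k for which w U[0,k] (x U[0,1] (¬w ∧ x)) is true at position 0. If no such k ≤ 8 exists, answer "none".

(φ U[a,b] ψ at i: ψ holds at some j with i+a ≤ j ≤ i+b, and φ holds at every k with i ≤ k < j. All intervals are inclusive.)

Need earliest j ≥ 0 with (x U[0,1] (¬w ∧ x)), and w at every k in [0,j-1].
  j=0: rhs fails.
  j=1: rhs fails.
  j=2: rhs fails.
  j=3: rhs fails.
  j=4: rhs fails.
  j=5: rhs holds; lhs holds on [0,4]. k = 5.

5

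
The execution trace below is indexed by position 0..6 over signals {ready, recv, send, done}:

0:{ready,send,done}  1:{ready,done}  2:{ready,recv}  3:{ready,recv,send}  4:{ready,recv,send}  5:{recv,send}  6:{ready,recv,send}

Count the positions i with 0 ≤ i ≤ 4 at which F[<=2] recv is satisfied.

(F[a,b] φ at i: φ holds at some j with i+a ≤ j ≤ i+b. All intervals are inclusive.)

Evaluate at each i in [0,4]:
  i=0: ✓ (witness j=2)
  i=1: ✓ (witness j=2)
  i=2: ✓ (witness j=2)
  i=3: ✓ (witness j=3)
  i=4: ✓ (witness j=4)
Positions where it holds: {0, 1, 2, 3, 4} → 5.

5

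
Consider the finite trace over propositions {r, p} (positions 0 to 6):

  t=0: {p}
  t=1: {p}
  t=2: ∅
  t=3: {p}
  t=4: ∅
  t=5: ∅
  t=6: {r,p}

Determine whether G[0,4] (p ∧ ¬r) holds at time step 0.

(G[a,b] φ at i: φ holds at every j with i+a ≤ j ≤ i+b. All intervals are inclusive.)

Does not hold

Check (p ∧ ¬r) at every j in [0,4]:
  j=0: true
  j=1: true
  j=2: false
  j=3: true
  j=4: false
Fails at j=2 → formula fails.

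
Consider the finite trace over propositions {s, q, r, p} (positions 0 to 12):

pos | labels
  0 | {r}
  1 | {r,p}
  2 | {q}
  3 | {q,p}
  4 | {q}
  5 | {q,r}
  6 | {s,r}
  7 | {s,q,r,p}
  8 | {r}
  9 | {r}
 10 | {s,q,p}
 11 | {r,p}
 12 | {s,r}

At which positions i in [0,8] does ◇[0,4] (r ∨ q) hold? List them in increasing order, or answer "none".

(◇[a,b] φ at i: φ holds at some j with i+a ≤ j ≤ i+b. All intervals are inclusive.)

0, 1, 2, 3, 4, 5, 6, 7, 8

Evaluate at each i in [0,8]:
  i=0: ✓ (witness j=0)
  i=1: ✓ (witness j=1)
  i=2: ✓ (witness j=2)
  i=3: ✓ (witness j=3)
  i=4: ✓ (witness j=4)
  i=5: ✓ (witness j=5)
  i=6: ✓ (witness j=6)
  i=7: ✓ (witness j=7)
  i=8: ✓ (witness j=8)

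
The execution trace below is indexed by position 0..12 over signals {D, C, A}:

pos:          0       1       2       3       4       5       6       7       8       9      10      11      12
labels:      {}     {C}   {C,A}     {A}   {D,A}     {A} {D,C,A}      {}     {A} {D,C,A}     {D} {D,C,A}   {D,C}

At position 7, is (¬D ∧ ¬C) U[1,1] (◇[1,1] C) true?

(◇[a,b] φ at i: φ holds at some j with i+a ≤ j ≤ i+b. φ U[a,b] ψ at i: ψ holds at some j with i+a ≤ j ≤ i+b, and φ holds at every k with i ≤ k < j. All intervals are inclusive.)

Need some j in [8,8] with ◇[1,1] C, and (¬D ∧ ¬C) at every k in [7,j-1].
  j=8: ◇[1,1] C holds; (¬D ∧ ¬C) holds at every k in [7,7] → satisfied.

True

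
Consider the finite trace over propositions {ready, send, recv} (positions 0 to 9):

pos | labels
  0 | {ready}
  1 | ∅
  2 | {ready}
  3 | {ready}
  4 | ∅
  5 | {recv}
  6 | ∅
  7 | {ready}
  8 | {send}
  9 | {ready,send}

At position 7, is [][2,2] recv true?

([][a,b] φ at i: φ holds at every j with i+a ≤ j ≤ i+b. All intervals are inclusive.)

Check recv at every j in [9,9]:
  j=9: false
Fails at j=9 → formula fails.

Does not hold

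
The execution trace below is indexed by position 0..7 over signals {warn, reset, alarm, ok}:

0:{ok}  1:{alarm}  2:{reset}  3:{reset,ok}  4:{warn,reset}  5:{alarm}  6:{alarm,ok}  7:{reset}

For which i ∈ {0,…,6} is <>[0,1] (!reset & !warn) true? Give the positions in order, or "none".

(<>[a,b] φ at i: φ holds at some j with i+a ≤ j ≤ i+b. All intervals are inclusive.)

0, 1, 4, 5, 6

Evaluate at each i in [0,6]:
  i=0: ✓ (witness j=0)
  i=1: ✓ (witness j=1)
  i=2: ✗ (none in [2,3])
  i=3: ✗ (none in [3,4])
  i=4: ✓ (witness j=5)
  i=5: ✓ (witness j=5)
  i=6: ✓ (witness j=6)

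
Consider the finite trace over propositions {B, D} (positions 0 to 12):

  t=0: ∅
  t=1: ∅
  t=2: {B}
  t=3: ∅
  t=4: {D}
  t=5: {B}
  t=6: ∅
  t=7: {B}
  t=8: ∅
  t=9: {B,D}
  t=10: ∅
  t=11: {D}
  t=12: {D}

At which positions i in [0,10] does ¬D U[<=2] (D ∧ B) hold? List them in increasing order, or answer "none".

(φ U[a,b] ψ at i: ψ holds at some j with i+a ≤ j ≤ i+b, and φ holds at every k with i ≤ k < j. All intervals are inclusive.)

7, 8, 9

Evaluate at each i in [0,10]:
  i=0: ✗ (no rhs in [0,2])
  i=1: ✗ (no rhs in [1,3])
  i=2: ✗ (no rhs in [2,4])
  i=3: ✗ (no rhs in [3,5])
  i=4: ✗ (no rhs in [4,6])
  i=5: ✗ (no rhs in [5,7])
  i=6: ✗ (no rhs in [6,8])
  i=7: ✓ (rhs at j=9; lhs holds on [7,8])
  i=8: ✓ (rhs at j=9; lhs holds on [8,8])
  i=9: ✓ (rhs at j=9)
  i=10: ✗ (no rhs in [10,12])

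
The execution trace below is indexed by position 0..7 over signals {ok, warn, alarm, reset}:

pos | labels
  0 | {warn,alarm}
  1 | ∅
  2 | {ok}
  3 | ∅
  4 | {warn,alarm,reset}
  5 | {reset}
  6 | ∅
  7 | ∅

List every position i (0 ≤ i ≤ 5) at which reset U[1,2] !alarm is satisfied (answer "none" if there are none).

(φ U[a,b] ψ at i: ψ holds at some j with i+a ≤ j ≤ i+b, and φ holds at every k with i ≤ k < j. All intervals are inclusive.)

4, 5

Evaluate at each i in [0,5]:
  i=0: ✗ (lhs fails at k=0 before rhs at j=1)
  i=1: ✗ (lhs fails at k=1 before rhs at j=2)
  i=2: ✗ (lhs fails at k=2 before rhs at j=3)
  i=3: ✗ (lhs fails at k=3 before rhs at j=5)
  i=4: ✓ (rhs at j=5; lhs holds on [4,4])
  i=5: ✓ (rhs at j=6; lhs holds on [5,5])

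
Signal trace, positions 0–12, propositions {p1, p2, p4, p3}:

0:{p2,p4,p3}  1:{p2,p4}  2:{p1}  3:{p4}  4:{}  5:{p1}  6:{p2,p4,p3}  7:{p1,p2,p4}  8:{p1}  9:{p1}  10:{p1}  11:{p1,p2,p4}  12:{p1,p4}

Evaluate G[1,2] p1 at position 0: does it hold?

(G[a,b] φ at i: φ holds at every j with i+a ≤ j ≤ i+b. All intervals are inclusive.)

Check p1 at every j in [1,2]:
  j=1: false
  j=2: true
Fails at j=1 → formula fails.

No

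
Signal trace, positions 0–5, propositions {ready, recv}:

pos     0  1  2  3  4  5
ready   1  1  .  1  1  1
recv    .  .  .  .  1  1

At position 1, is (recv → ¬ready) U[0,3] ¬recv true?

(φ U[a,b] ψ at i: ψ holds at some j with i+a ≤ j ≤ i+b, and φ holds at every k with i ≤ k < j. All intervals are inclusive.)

Need some j in [1,4] with ¬recv, and (recv → ¬ready) at every k in [1,j-1].
  j=1: ¬recv holds; no prefix to check → satisfied.

True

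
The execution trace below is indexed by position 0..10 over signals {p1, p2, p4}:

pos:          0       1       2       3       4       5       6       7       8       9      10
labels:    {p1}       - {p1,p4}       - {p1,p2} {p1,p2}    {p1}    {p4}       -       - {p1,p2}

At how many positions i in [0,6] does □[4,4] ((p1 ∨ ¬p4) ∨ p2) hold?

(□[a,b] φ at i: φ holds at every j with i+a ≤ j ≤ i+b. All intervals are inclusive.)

Evaluate at each i in [0,6]:
  i=0: ✓ (all of [4,4])
  i=1: ✓ (all of [5,5])
  i=2: ✓ (all of [6,6])
  i=3: ✗ (fails at j=7)
  i=4: ✓ (all of [8,8])
  i=5: ✓ (all of [9,9])
  i=6: ✓ (all of [10,10])
Positions where it holds: {0, 1, 2, 4, 5, 6} → 6.

6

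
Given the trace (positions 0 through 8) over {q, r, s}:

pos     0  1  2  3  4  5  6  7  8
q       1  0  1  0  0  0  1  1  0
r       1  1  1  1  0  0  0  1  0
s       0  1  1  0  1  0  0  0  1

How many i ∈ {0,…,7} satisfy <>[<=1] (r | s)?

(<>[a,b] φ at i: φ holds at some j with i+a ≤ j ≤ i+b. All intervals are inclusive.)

7

Evaluate at each i in [0,7]:
  i=0: ✓ (witness j=0)
  i=1: ✓ (witness j=1)
  i=2: ✓ (witness j=2)
  i=3: ✓ (witness j=3)
  i=4: ✓ (witness j=4)
  i=5: ✗ (none in [5,6])
  i=6: ✓ (witness j=7)
  i=7: ✓ (witness j=7)
Positions where it holds: {0, 1, 2, 3, 4, 6, 7} → 7.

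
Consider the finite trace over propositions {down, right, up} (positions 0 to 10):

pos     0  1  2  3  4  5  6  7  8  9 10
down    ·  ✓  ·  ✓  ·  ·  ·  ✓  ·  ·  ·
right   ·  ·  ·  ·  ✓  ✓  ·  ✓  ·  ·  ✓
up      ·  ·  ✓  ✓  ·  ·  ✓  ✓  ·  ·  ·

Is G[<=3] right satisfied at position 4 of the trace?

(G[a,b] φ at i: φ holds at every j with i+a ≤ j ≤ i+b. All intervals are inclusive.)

Check right at every j in [4,7]:
  j=4: true
  j=5: true
  j=6: false
  j=7: true
Fails at j=6 → formula fails.

No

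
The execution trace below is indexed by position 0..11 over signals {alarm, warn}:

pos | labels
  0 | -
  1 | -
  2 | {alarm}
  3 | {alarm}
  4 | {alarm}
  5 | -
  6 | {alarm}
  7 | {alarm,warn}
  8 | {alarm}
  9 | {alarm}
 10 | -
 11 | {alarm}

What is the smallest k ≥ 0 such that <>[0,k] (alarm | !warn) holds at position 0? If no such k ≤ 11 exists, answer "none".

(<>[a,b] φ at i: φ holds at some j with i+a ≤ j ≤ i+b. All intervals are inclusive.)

Scan j = 0,1,… for (alarm | !warn):
  j=0: holds
First hit at j=0, so smallest k = 0-0 = 0.

0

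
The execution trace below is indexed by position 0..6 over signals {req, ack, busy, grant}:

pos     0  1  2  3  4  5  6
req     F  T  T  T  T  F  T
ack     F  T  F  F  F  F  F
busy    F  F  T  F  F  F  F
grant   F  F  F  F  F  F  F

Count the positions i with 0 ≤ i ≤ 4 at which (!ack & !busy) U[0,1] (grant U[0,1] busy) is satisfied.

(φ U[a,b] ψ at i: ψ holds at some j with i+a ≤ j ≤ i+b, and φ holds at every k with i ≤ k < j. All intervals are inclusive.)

1

Evaluate at each i in [0,4]:
  i=0: ✗ (no rhs in [0,1])
  i=1: ✗ (lhs fails at k=1 before rhs at j=2)
  i=2: ✓ (rhs at j=2)
  i=3: ✗ (no rhs in [3,4])
  i=4: ✗ (no rhs in [4,5])
Positions where it holds: {2} → 1.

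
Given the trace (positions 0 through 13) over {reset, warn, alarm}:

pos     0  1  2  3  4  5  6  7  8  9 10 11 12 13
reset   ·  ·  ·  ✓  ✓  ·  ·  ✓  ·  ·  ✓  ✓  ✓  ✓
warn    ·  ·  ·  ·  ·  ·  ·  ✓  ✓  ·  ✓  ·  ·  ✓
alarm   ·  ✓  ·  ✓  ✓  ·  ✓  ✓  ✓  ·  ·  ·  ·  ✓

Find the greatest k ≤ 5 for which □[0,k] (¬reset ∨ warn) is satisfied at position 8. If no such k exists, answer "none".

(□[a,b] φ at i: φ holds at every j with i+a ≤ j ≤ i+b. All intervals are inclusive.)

(¬reset ∨ warn) must hold from j=8 onward; find where it first fails.
  j=8: holds
  j=9: holds
  j=10: holds
  j=11: fails
Holds on [8,10], so largest k = 2.

2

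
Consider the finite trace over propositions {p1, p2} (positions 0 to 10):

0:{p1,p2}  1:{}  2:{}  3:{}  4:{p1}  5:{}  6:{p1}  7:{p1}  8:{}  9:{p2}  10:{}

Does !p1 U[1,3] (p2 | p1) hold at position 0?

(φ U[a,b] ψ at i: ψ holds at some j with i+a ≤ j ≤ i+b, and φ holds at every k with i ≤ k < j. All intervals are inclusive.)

Need some j in [1,3] with (p2 | p1), and !p1 at every k in [0,j-1].
  j=1: (p2 | p1) false.
  j=2: (p2 | p1) false.
  j=3: (p2 | p1) false.
No j in the window works → until fails.

Does not hold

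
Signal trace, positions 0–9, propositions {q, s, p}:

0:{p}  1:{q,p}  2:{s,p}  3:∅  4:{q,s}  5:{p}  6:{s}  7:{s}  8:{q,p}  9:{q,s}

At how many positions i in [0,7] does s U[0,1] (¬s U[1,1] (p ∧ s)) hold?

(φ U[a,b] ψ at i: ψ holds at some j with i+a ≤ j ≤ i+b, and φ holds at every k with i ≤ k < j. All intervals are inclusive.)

1

Evaluate at each i in [0,7]:
  i=0: ✗ (lhs fails at k=0 before rhs at j=1)
  i=1: ✓ (rhs at j=1)
  i=2: ✗ (no rhs in [2,3])
  i=3: ✗ (no rhs in [3,4])
  i=4: ✗ (no rhs in [4,5])
  i=5: ✗ (no rhs in [5,6])
  i=6: ✗ (no rhs in [6,7])
  i=7: ✗ (no rhs in [7,8])
Positions where it holds: {1} → 1.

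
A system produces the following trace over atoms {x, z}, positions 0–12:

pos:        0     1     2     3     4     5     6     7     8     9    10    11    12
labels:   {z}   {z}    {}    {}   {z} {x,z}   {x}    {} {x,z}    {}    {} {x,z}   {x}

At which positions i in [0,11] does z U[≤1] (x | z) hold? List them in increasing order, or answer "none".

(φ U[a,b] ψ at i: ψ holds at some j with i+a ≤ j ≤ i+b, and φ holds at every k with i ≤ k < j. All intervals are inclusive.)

Evaluate at each i in [0,11]:
  i=0: ✓ (rhs at j=0)
  i=1: ✓ (rhs at j=1)
  i=2: ✗ (no rhs in [2,3])
  i=3: ✗ (lhs fails at k=3 before rhs at j=4)
  i=4: ✓ (rhs at j=4)
  i=5: ✓ (rhs at j=5)
  i=6: ✓ (rhs at j=6)
  i=7: ✗ (lhs fails at k=7 before rhs at j=8)
  i=8: ✓ (rhs at j=8)
  i=9: ✗ (no rhs in [9,10])
  i=10: ✗ (lhs fails at k=10 before rhs at j=11)
  i=11: ✓ (rhs at j=11)

0, 1, 4, 5, 6, 8, 11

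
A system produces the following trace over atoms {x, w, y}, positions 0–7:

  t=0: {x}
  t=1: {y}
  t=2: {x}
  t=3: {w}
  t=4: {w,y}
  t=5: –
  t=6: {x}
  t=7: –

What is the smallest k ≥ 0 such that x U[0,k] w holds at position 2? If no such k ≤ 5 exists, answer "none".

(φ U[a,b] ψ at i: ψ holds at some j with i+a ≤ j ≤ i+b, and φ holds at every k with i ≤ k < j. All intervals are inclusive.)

1

Need earliest j ≥ 2 with w, and x at every k in [2,j-1].
  j=2: rhs fails.
  j=3: rhs holds; lhs holds on [2,2]. k = 1.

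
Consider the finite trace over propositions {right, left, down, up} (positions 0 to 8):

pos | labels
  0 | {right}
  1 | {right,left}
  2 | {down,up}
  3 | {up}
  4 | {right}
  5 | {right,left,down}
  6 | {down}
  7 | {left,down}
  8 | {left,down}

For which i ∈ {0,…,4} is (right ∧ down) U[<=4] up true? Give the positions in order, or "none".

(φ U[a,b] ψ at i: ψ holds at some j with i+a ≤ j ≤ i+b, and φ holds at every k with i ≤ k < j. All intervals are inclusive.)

2, 3

Evaluate at each i in [0,4]:
  i=0: ✗ (lhs fails at k=0 before rhs at j=2)
  i=1: ✗ (lhs fails at k=1 before rhs at j=2)
  i=2: ✓ (rhs at j=2)
  i=3: ✓ (rhs at j=3)
  i=4: ✗ (no rhs in [4,8])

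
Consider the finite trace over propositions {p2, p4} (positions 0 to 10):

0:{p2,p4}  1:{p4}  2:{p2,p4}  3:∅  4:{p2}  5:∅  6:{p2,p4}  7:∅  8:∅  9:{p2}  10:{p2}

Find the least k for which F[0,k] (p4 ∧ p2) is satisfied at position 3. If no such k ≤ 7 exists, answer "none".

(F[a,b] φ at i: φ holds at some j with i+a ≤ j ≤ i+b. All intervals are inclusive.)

Scan j = 3,4,… for (p4 ∧ p2):
  j=3: fails
  j=4: fails
  j=5: fails
  j=6: holds
First hit at j=6, so smallest k = 6-3 = 3.

3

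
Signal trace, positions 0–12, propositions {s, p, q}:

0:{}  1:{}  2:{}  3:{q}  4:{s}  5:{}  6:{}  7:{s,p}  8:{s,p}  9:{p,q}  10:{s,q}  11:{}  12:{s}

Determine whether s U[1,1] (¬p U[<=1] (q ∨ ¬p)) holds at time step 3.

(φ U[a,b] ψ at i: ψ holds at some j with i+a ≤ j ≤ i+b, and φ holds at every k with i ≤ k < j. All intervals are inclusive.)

Need some j in [4,4] with (¬p U[<=1] (q ∨ ¬p)), and s at every k in [3,j-1].
  j=4: (¬p U[<=1] (q ∨ ¬p)) holds, but s fails at k=3 → not this j.
No j in the window works → until fails.

False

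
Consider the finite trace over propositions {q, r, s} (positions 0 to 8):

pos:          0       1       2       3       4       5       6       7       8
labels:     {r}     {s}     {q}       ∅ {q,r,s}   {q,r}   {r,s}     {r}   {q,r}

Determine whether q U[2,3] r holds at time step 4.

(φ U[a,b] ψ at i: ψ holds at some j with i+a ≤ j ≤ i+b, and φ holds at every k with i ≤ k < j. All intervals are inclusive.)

Need some j in [6,7] with r, and q at every k in [4,j-1].
  j=6: r holds; q holds at every k in [4,5] → satisfied.

Yes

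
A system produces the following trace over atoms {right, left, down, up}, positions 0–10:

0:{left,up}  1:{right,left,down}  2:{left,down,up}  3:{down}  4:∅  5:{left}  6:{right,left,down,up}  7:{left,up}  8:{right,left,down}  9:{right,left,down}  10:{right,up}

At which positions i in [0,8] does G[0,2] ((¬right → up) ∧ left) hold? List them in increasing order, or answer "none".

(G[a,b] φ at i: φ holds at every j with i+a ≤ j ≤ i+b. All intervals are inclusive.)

Evaluate at each i in [0,8]:
  i=0: ✓ (all of [0,2])
  i=1: ✗ (fails at j=3)
  i=2: ✗ (fails at j=3)
  i=3: ✗ (fails at j=3)
  i=4: ✗ (fails at j=4)
  i=5: ✗ (fails at j=5)
  i=6: ✓ (all of [6,8])
  i=7: ✓ (all of [7,9])
  i=8: ✗ (fails at j=10)

0, 6, 7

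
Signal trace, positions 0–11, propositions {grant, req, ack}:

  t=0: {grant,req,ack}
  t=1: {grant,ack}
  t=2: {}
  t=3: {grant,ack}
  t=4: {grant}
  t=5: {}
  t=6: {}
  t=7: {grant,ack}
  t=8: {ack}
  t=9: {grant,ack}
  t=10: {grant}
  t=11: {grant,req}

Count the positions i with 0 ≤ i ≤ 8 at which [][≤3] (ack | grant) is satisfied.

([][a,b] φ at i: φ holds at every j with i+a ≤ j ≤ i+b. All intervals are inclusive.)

2

Evaluate at each i in [0,8]:
  i=0: ✗ (fails at j=2)
  i=1: ✗ (fails at j=2)
  i=2: ✗ (fails at j=2)
  i=3: ✗ (fails at j=5)
  i=4: ✗ (fails at j=5)
  i=5: ✗ (fails at j=5)
  i=6: ✗ (fails at j=6)
  i=7: ✓ (all of [7,10])
  i=8: ✓ (all of [8,11])
Positions where it holds: {7, 8} → 2.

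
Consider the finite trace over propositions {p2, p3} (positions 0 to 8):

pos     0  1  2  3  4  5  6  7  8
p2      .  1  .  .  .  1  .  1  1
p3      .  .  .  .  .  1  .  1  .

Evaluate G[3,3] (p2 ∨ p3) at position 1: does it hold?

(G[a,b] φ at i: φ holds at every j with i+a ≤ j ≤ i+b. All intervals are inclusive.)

False

Check (p2 ∨ p3) at every j in [4,4]:
  j=4: false
Fails at j=4 → formula fails.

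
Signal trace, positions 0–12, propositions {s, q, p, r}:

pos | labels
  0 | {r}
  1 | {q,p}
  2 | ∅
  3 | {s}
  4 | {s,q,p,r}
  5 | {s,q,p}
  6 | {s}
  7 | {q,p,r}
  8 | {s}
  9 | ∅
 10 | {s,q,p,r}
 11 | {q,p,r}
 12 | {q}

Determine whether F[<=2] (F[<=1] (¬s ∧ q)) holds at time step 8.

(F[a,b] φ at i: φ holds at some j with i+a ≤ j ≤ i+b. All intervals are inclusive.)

Yes

Check F[<=1] (¬s ∧ q) at each j in [8,10]:
  j=8: fails (none in [8,9])
  j=9: fails (none in [9,10])
  j=10: holds (witness at 11)
Found at j=10 → formula holds.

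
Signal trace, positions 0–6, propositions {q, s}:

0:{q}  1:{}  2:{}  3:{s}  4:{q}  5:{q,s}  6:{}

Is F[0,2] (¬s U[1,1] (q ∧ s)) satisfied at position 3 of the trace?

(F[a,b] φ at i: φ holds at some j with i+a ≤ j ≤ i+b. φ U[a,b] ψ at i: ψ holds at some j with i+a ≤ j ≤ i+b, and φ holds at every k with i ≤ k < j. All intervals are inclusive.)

True

Check (¬s U[1,1] (q ∧ s)) at each j in [3,5]:
  j=3: fails
  j=4: holds
  j=5: fails
Found at j=4 → formula holds.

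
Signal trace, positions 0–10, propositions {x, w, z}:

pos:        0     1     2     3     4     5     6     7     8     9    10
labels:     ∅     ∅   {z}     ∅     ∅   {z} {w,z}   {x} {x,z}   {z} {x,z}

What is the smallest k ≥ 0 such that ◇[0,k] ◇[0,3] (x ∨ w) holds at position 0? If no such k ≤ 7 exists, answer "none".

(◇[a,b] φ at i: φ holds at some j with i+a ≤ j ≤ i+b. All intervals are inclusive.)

3

Scan j = 0,1,… for ◇[0,3] (x ∨ w):
  j=0: fails
  j=1: fails
  j=2: fails
  j=3: holds
First hit at j=3, so smallest k = 3-0 = 3.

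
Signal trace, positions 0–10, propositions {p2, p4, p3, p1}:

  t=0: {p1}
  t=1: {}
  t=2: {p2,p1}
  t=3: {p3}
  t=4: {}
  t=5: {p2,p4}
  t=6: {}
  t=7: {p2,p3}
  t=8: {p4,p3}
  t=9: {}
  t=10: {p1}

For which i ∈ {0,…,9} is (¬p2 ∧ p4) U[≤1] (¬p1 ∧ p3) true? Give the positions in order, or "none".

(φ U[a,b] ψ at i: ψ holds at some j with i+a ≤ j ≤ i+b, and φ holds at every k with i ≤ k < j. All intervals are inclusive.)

3, 7, 8

Evaluate at each i in [0,9]:
  i=0: ✗ (no rhs in [0,1])
  i=1: ✗ (no rhs in [1,2])
  i=2: ✗ (lhs fails at k=2 before rhs at j=3)
  i=3: ✓ (rhs at j=3)
  i=4: ✗ (no rhs in [4,5])
  i=5: ✗ (no rhs in [5,6])
  i=6: ✗ (lhs fails at k=6 before rhs at j=7)
  i=7: ✓ (rhs at j=7)
  i=8: ✓ (rhs at j=8)
  i=9: ✗ (no rhs in [9,10])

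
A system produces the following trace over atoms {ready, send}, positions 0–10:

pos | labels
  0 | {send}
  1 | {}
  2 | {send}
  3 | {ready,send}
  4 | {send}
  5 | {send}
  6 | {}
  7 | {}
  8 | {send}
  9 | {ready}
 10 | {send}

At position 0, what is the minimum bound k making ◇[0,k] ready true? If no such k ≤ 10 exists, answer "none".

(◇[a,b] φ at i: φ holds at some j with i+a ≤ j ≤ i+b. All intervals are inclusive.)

Scan j = 0,1,… for ready:
  j=0: fails
  j=1: fails
  j=2: fails
  j=3: holds
First hit at j=3, so smallest k = 3-0 = 3.

3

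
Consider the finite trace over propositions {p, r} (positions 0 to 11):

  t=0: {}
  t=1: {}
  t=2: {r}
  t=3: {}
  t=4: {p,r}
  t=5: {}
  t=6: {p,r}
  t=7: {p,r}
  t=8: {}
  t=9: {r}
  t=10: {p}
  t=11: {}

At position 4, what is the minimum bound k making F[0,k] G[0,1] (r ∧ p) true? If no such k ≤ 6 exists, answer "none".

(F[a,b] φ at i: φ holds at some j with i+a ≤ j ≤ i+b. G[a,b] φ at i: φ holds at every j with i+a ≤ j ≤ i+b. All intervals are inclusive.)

2

Scan j = 4,5,… for G[0,1] (r ∧ p):
  j=4: fails
  j=5: fails
  j=6: holds
First hit at j=6, so smallest k = 6-4 = 2.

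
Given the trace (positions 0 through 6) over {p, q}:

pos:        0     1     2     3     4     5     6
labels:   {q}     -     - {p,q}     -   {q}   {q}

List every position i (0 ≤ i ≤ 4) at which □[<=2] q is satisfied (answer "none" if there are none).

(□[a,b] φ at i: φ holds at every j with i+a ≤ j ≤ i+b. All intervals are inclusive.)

none

Evaluate at each i in [0,4]:
  i=0: ✗ (fails at j=1)
  i=1: ✗ (fails at j=1)
  i=2: ✗ (fails at j=2)
  i=3: ✗ (fails at j=4)
  i=4: ✗ (fails at j=4)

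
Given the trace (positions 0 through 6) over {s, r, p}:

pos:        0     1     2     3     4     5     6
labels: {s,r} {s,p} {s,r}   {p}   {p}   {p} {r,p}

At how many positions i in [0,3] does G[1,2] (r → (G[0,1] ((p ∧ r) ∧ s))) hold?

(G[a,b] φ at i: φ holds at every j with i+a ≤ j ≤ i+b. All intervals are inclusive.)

Evaluate at each i in [0,3]:
  i=0: ✗ (fails at j=2)
  i=1: ✗ (fails at j=2)
  i=2: ✓ (all of [3,4])
  i=3: ✓ (all of [4,5])
Positions where it holds: {2, 3} → 2.

2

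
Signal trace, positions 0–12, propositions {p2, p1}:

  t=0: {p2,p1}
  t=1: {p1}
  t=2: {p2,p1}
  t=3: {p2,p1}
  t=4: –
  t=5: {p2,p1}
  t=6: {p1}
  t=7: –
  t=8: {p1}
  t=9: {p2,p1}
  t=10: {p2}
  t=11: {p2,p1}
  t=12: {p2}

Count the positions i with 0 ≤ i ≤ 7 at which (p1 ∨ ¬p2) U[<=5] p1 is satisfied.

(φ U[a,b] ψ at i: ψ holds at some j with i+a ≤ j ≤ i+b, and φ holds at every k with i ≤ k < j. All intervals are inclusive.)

Evaluate at each i in [0,7]:
  i=0: ✓ (rhs at j=0)
  i=1: ✓ (rhs at j=1)
  i=2: ✓ (rhs at j=2)
  i=3: ✓ (rhs at j=3)
  i=4: ✓ (rhs at j=5; lhs holds on [4,4])
  i=5: ✓ (rhs at j=5)
  i=6: ✓ (rhs at j=6)
  i=7: ✓ (rhs at j=8; lhs holds on [7,7])
Positions where it holds: {0, 1, 2, 3, 4, 5, 6, 7} → 8.

8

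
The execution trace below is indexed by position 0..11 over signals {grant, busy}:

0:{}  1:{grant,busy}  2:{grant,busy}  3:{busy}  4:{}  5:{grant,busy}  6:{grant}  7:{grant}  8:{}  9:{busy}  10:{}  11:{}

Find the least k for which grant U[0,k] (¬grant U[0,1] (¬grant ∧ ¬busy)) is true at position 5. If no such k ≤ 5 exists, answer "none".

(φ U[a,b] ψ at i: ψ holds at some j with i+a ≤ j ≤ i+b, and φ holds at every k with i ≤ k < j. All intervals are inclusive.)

Need earliest j ≥ 5 with (¬grant U[0,1] (¬grant ∧ ¬busy)), and grant at every k in [5,j-1].
  j=5: rhs fails.
  j=6: rhs fails.
  j=7: rhs fails.
  j=8: rhs holds; lhs holds on [5,7]. k = 3.

3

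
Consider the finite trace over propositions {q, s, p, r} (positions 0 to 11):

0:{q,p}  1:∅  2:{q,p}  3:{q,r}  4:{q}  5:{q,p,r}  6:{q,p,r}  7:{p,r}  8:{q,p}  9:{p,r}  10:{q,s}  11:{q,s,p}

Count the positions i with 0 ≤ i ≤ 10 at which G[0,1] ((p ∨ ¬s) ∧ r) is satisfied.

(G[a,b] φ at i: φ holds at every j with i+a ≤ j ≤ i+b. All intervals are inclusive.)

Evaluate at each i in [0,10]:
  i=0: ✗ (fails at j=0)
  i=1: ✗ (fails at j=1)
  i=2: ✗ (fails at j=2)
  i=3: ✗ (fails at j=4)
  i=4: ✗ (fails at j=4)
  i=5: ✓ (all of [5,6])
  i=6: ✓ (all of [6,7])
  i=7: ✗ (fails at j=8)
  i=8: ✗ (fails at j=8)
  i=9: ✗ (fails at j=10)
  i=10: ✗ (fails at j=10)
Positions where it holds: {5, 6} → 2.

2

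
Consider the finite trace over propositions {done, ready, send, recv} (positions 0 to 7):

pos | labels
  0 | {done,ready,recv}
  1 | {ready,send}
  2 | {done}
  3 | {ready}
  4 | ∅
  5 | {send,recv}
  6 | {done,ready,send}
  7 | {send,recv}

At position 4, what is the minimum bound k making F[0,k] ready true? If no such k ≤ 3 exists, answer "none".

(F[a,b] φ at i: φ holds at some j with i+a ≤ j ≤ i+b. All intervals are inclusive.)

Scan j = 4,5,… for ready:
  j=4: fails
  j=5: fails
  j=6: holds
First hit at j=6, so smallest k = 6-4 = 2.

2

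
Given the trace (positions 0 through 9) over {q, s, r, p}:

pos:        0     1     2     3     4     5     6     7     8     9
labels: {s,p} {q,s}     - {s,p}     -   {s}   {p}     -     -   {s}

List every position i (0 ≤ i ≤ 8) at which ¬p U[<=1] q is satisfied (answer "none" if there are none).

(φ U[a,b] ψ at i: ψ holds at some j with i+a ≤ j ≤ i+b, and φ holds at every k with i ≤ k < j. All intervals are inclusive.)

Evaluate at each i in [0,8]:
  i=0: ✗ (lhs fails at k=0 before rhs at j=1)
  i=1: ✓ (rhs at j=1)
  i=2: ✗ (no rhs in [2,3])
  i=3: ✗ (no rhs in [3,4])
  i=4: ✗ (no rhs in [4,5])
  i=5: ✗ (no rhs in [5,6])
  i=6: ✗ (no rhs in [6,7])
  i=7: ✗ (no rhs in [7,8])
  i=8: ✗ (no rhs in [8,9])

1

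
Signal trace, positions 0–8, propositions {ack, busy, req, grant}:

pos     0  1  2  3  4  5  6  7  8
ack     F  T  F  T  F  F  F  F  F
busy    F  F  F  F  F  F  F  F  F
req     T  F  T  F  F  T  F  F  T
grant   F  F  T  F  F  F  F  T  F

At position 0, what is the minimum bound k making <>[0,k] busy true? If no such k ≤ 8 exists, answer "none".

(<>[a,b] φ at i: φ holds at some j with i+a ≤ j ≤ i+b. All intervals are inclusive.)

none

Scan j = 0,1,… for busy:
  j=0: fails
  j=1: fails
  j=2: fails
  j=3: fails
  j=4: fails
  j=5: fails
  j=6: fails
  j=7: fails
  j=8: fails
No j in [0,8] satisfies it → none.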